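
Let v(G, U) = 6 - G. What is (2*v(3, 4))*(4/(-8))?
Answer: -3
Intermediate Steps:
(2*v(3, 4))*(4/(-8)) = (2*(6 - 1*3))*(4/(-8)) = (2*(6 - 3))*(4*(-1/8)) = (2*3)*(-1/2) = 6*(-1/2) = -3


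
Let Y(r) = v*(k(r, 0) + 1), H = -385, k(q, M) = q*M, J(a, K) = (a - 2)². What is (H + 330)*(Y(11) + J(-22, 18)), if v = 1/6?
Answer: -190135/6 ≈ -31689.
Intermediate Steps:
v = ⅙ (v = 1*(⅙) = ⅙ ≈ 0.16667)
J(a, K) = (-2 + a)²
k(q, M) = M*q
Y(r) = ⅙ (Y(r) = (0*r + 1)/6 = (0 + 1)/6 = (⅙)*1 = ⅙)
(H + 330)*(Y(11) + J(-22, 18)) = (-385 + 330)*(⅙ + (-2 - 22)²) = -55*(⅙ + (-24)²) = -55*(⅙ + 576) = -55*3457/6 = -190135/6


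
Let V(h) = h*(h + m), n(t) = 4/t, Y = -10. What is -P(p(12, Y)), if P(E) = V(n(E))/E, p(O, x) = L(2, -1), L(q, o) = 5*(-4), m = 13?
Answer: -16/125 ≈ -0.12800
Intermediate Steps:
L(q, o) = -20
p(O, x) = -20
V(h) = h*(13 + h) (V(h) = h*(h + 13) = h*(13 + h))
P(E) = 4*(13 + 4/E)/E**2 (P(E) = ((4/E)*(13 + 4/E))/E = (4*(13 + 4/E)/E)/E = 4*(13 + 4/E)/E**2)
-P(p(12, Y)) = -4*(4 + 13*(-20))/(-20)**3 = -4*(-1)*(4 - 260)/8000 = -4*(-1)*(-256)/8000 = -1*16/125 = -16/125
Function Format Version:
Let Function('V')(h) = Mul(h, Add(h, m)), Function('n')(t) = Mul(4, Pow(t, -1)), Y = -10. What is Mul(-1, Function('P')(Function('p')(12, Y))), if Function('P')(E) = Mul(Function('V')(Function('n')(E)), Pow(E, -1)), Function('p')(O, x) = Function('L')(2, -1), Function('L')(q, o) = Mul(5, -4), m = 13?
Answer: Rational(-16, 125) ≈ -0.12800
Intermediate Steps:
Function('L')(q, o) = -20
Function('p')(O, x) = -20
Function('V')(h) = Mul(h, Add(13, h)) (Function('V')(h) = Mul(h, Add(h, 13)) = Mul(h, Add(13, h)))
Function('P')(E) = Mul(4, Pow(E, -2), Add(13, Mul(4, Pow(E, -1)))) (Function('P')(E) = Mul(Mul(Mul(4, Pow(E, -1)), Add(13, Mul(4, Pow(E, -1)))), Pow(E, -1)) = Mul(Mul(4, Pow(E, -1), Add(13, Mul(4, Pow(E, -1)))), Pow(E, -1)) = Mul(4, Pow(E, -2), Add(13, Mul(4, Pow(E, -1)))))
Mul(-1, Function('P')(Function('p')(12, Y))) = Mul(-1, Mul(4, Pow(-20, -3), Add(4, Mul(13, -20)))) = Mul(-1, Mul(4, Rational(-1, 8000), Add(4, -260))) = Mul(-1, Mul(4, Rational(-1, 8000), -256)) = Mul(-1, Rational(16, 125)) = Rational(-16, 125)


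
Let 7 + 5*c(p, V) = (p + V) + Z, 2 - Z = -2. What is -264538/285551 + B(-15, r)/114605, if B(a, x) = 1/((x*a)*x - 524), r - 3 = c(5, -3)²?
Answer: -502225555687119/542118741403988 ≈ -0.92641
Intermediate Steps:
Z = 4 (Z = 2 - 1*(-2) = 2 + 2 = 4)
c(p, V) = -⅗ + V/5 + p/5 (c(p, V) = -7/5 + ((p + V) + 4)/5 = -7/5 + ((V + p) + 4)/5 = -7/5 + (4 + V + p)/5 = -7/5 + (⅘ + V/5 + p/5) = -⅗ + V/5 + p/5)
r = 76/25 (r = 3 + (-⅗ + (⅕)*(-3) + (⅕)*5)² = 3 + (-⅗ - ⅗ + 1)² = 3 + (-⅕)² = 3 + 1/25 = 76/25 ≈ 3.0400)
B(a, x) = 1/(-524 + a*x²) (B(a, x) = 1/((a*x)*x - 524) = 1/(a*x² - 524) = 1/(-524 + a*x²))
-264538/285551 + B(-15, r)/114605 = -264538/285551 + 1/(-524 - 15*(76/25)²*114605) = -264538*1/285551 + (1/114605)/(-524 - 15*5776/625) = -264538/285551 + (1/114605)/(-524 - 17328/125) = -264538/285551 + (1/114605)/(-82828/125) = -264538/285551 - 125/82828*1/114605 = -264538/285551 - 25/1898500588 = -502225555687119/542118741403988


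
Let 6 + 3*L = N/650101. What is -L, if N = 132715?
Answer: 3767891/1950303 ≈ 1.9320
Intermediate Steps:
L = -3767891/1950303 (L = -2 + (132715/650101)/3 = -2 + (132715*(1/650101))/3 = -2 + (⅓)*(132715/650101) = -2 + 132715/1950303 = -3767891/1950303 ≈ -1.9320)
-L = -1*(-3767891/1950303) = 3767891/1950303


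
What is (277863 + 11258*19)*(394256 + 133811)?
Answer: 259684868255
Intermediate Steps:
(277863 + 11258*19)*(394256 + 133811) = (277863 + 213902)*528067 = 491765*528067 = 259684868255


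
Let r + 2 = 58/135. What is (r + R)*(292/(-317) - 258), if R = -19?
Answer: 227930606/42795 ≈ 5326.1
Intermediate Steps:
r = -212/135 (r = -2 + 58/135 = -212/135 ≈ -1.5704)
(r + R)*(292/(-317) - 258) = (-212/135 - 19)*(292/(-317) - 258) = -2777*(292*(-1/317) - 258)/135 = -2777*(-292/317 - 258)/135 = -2777/135*(-82078/317) = 227930606/42795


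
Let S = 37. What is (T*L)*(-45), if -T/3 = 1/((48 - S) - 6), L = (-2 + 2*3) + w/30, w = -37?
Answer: 747/10 ≈ 74.700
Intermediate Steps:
L = 83/30 (L = (-2 + 2*3) - 37/30 = (-2 + 6) - 37*1/30 = 4 - 37/30 = 83/30 ≈ 2.7667)
T = -3/5 (T = -3/((48 - 1*37) - 6) = -3/((48 - 37) - 6) = -3/(11 - 6) = -3/5 ≈ -0.60000)
(T*L)*(-45) = -3/5*83/30*(-45) = -83/50*(-45) = 747/10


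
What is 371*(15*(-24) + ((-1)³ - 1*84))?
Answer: -165095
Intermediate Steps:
371*(15*(-24) + ((-1)³ - 1*84)) = 371*(-360 + (-1 - 84)) = 371*(-360 - 85) = 371*(-445) = -165095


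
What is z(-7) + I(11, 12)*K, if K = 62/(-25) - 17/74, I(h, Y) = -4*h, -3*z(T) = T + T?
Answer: 343808/2775 ≈ 123.89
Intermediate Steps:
z(T) = -2*T/3 (z(T) = -(T + T)/3 = -2*T/3)
K = -5013/1850 (K = 62*(-1/25) - 17*1/74 = -62/25 - 17/74 = -5013/1850 ≈ -2.7097)
z(-7) + I(11, 12)*K = -⅔*(-7) - 4*11*(-5013/1850) = 14/3 - 44*(-5013/1850) = 14/3 + 110286/925 = 343808/2775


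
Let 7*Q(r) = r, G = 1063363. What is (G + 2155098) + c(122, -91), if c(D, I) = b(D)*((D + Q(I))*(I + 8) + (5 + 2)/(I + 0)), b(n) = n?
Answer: 27491329/13 ≈ 2.1147e+6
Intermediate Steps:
Q(r) = r/7
c(D, I) = D*(7/I + (8 + I)*(D + I/7)) (c(D, I) = D*((D + I/7)*(I + 8) + (5 + 2)/(I + 0)) = D*((D + I/7)*(8 + I) + 7/I) = D*((8 + I)*(D + I/7) + 7/I) = D*(7/I + (8 + I)*(D + I/7)))
(G + 2155098) + c(122, -91) = (1063363 + 2155098) + (⅐)*122*(49 - 91*((-91)² + 8*(-91) + 56*122 + 7*122*(-91)))/(-91) = 3218461 + (⅐)*122*(-1/91)*(49 - 91*(8281 - 728 + 6832 - 77714)) = 3218461 + (⅐)*122*(-1/91)*(49 - 91*(-63329)) = 3218461 + (⅐)*122*(-1/91)*(49 + 5762939) = 3218461 + (⅐)*122*(-1/91)*5762988 = 3218461 - 14348664/13 = 27491329/13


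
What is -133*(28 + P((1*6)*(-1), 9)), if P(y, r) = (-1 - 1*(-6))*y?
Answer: 266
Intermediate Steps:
P(y, r) = 5*y (P(y, r) = (-1 + 6)*y = 5*y)
-133*(28 + P((1*6)*(-1), 9)) = -133*(28 + 5*((1*6)*(-1))) = -133*(28 + 5*(6*(-1))) = -133*(28 + 5*(-6)) = -133*(28 - 30) = -133*(-2) = 266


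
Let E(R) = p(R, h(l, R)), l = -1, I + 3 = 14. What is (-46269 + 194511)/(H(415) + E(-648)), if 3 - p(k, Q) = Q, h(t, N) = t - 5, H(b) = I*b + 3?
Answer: 148242/4577 ≈ 32.388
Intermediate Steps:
I = 11 (I = -3 + 14 = 11)
H(b) = 3 + 11*b (H(b) = 11*b + 3 = 3 + 11*b)
h(t, N) = -5 + t
p(k, Q) = 3 - Q
E(R) = 9 (E(R) = 3 - (-5 - 1) = 3 - 1*(-6) = 3 + 6 = 9)
(-46269 + 194511)/(H(415) + E(-648)) = (-46269 + 194511)/((3 + 11*415) + 9) = 148242/((3 + 4565) + 9) = 148242/(4568 + 9) = 148242/4577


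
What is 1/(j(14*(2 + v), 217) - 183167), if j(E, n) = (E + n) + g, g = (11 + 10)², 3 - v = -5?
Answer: -1/182369 ≈ -5.4834e-6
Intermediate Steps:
v = 8 (v = 3 - 1*(-5) = 3 + 5 = 8)
g = 441 (g = 21² = 441)
j(E, n) = 441 + E + n (j(E, n) = (E + n) + 441 = 441 + E + n)
1/(j(14*(2 + v), 217) - 183167) = 1/((441 + 14*(2 + 8) + 217) - 183167) = 1/((441 + 14*10 + 217) - 183167) = 1/((441 + 140 + 217) - 183167) = 1/(798 - 183167) = 1/(-182369) = -1/182369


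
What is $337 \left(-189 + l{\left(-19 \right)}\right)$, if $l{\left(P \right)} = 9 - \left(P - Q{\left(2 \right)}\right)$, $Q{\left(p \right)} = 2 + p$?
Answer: $-52909$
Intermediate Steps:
$l{\left(P \right)} = 13 - P$ ($l{\left(P \right)} = 9 - \left(-4 + P\right) = 13 - P$)
$337 \left(-189 + l{\left(-19 \right)}\right) = 337 \left(-189 + \left(13 - -19\right)\right) = 337 \left(-189 + \left(13 + 19\right)\right) = 337 \left(-189 + 32\right) = 337 \left(-157\right) = -52909$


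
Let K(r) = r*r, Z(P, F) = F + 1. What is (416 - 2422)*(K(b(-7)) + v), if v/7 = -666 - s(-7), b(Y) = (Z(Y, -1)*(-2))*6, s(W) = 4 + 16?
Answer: 9632812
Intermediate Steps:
Z(P, F) = 1 + F
s(W) = 20
b(Y) = 0 (b(Y) = ((1 - 1)*(-2))*6 = (0*(-2))*6 = 0*6 = 0)
v = -4802 (v = 7*(-666 - 1*20) = 7*(-666 - 20) = 7*(-686) = -4802)
K(r) = r²
(416 - 2422)*(K(b(-7)) + v) = (416 - 2422)*(0² - 4802) = -2006*(0 - 4802) = -2006*(-4802) = 9632812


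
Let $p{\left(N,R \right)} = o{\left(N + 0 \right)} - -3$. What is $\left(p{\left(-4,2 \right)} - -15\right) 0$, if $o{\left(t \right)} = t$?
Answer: $0$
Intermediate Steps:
$p{\left(N,R \right)} = 3 + N$ ($p{\left(N,R \right)} = \left(N + 0\right) - -3 = N + 3 = 3 + N$)
$\left(p{\left(-4,2 \right)} - -15\right) 0 = \left(\left(3 - 4\right) - -15\right) 0 = \left(-1 + 15\right) 0 = 14 \cdot 0 = 0$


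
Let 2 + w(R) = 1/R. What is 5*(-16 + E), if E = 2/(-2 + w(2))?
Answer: -580/7 ≈ -82.857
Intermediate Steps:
w(R) = -2 + 1/R
E = -4/7 (E = 2/(-2 + (-2 + 1/2)) = 2/(-2 + (-2 + ½)) = 2/(-2 - 3/2) = 2/(-7/2) = 2*(-2/7) = -4/7 ≈ -0.57143)
5*(-16 + E) = 5*(-16 - 4/7) = 5*(-116/7) = -580/7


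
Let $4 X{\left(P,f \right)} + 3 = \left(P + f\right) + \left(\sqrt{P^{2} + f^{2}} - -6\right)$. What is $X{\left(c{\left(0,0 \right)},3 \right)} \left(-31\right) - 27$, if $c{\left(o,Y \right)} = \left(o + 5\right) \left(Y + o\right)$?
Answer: $- \frac{387}{4} \approx -96.75$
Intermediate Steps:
$c{\left(o,Y \right)} = \left(5 + o\right) \left(Y + o\right)$
$X{\left(P,f \right)} = \frac{3}{4} + \frac{P}{4} + \frac{f}{4} + \frac{\sqrt{P^{2} + f^{2}}}{4}$ ($X{\left(P,f \right)} = - \frac{3}{4} + \frac{\left(P + f\right) + \left(\sqrt{P^{2} + f^{2}} - -6\right)}{4} = - \frac{3}{4} + \frac{\left(P + f\right) + \left(\sqrt{P^{2} + f^{2}} + 6\right)}{4} = - \frac{3}{4} + \frac{\left(P + f\right) + \left(6 + \sqrt{P^{2} + f^{2}}\right)}{4} = - \frac{3}{4} + \frac{6 + P + f + \sqrt{P^{2} + f^{2}}}{4} = - \frac{3}{4} + \left(\frac{3}{2} + \frac{P}{4} + \frac{f}{4} + \frac{\sqrt{P^{2} + f^{2}}}{4}\right) = \frac{3}{4} + \frac{P}{4} + \frac{f}{4} + \frac{\sqrt{P^{2} + f^{2}}}{4}$)
$X{\left(c{\left(0,0 \right)},3 \right)} \left(-31\right) - 27 = \left(\frac{3}{4} + \frac{0^{2} + 5 \cdot 0 + 5 \cdot 0 + 0 \cdot 0}{4} + \frac{1}{4} \cdot 3 + \frac{\sqrt{\left(0^{2} + 5 \cdot 0 + 5 \cdot 0 + 0 \cdot 0\right)^{2} + 3^{2}}}{4}\right) \left(-31\right) - 27 = \left(\frac{3}{4} + \frac{0 + 0 + 0 + 0}{4} + \frac{3}{4} + \frac{\sqrt{\left(0 + 0 + 0 + 0\right)^{2} + 9}}{4}\right) \left(-31\right) - 27 = \left(\frac{3}{4} + \frac{1}{4} \cdot 0 + \frac{3}{4} + \frac{\sqrt{0^{2} + 9}}{4}\right) \left(-31\right) - 27 = \left(\frac{3}{4} + 0 + \frac{3}{4} + \frac{\sqrt{0 + 9}}{4}\right) \left(-31\right) - 27 = \left(\frac{3}{4} + 0 + \frac{3}{4} + \frac{\sqrt{9}}{4}\right) \left(-31\right) - 27 = \left(\frac{3}{4} + 0 + \frac{3}{4} + \frac{1}{4} \cdot 3\right) \left(-31\right) - 27 = \left(\frac{3}{4} + 0 + \frac{3}{4} + \frac{3}{4}\right) \left(-31\right) - 27 = \frac{9}{4} \left(-31\right) - 27 = - \frac{279}{4} - 27 = - \frac{387}{4}$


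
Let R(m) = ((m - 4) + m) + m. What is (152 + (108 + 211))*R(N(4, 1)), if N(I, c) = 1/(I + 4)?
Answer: -13659/8 ≈ -1707.4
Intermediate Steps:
N(I, c) = 1/(4 + I)
R(m) = -4 + 3*m (R(m) = ((-4 + m) + m) + m = (-4 + 2*m) + m = -4 + 3*m)
(152 + (108 + 211))*R(N(4, 1)) = (152 + (108 + 211))*(-4 + 3/(4 + 4)) = (152 + 319)*(-4 + 3/8) = 471*(-4 + 3*(⅛)) = 471*(-4 + 3/8) = 471*(-29/8) = -13659/8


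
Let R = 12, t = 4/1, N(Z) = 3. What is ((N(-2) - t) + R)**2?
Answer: 121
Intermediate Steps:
t = 4 (t = 4*1 = 4)
((N(-2) - t) + R)**2 = ((3 - 1*4) + 12)**2 = ((3 - 4) + 12)**2 = (-1 + 12)**2 = 11**2 = 121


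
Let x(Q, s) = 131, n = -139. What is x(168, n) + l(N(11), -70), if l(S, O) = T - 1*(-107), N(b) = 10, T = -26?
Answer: 212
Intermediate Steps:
l(S, O) = 81 (l(S, O) = -26 - 1*(-107) = -26 + 107 = 81)
x(168, n) + l(N(11), -70) = 131 + 81 = 212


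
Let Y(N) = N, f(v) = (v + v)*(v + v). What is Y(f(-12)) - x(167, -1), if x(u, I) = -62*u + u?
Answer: 10763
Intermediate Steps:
f(v) = 4*v² (f(v) = (2*v)*(2*v) = 4*v²)
x(u, I) = -61*u
Y(f(-12)) - x(167, -1) = 4*(-12)² - (-61)*167 = 4*144 - 1*(-10187) = 576 + 10187 = 10763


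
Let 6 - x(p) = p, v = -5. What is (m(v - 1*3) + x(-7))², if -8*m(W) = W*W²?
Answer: 5929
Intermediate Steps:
x(p) = 6 - p
m(W) = -W³/8 (m(W) = -W*W²/8 = -W³/8)
(m(v - 1*3) + x(-7))² = (-(-5 - 1*3)³/8 + (6 - 1*(-7)))² = (-(-5 - 3)³/8 + (6 + 7))² = (-⅛*(-8)³ + 13)² = (-⅛*(-512) + 13)² = (64 + 13)² = 77² = 5929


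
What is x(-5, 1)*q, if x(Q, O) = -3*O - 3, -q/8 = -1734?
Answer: -83232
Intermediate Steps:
q = 13872 (q = -8*(-1734) = 13872)
x(Q, O) = -3 - 3*O
x(-5, 1)*q = (-3 - 3*1)*13872 = (-3 - 3)*13872 = -6*13872 = -83232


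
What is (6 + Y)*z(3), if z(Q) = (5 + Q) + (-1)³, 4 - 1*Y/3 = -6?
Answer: 252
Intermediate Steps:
Y = 30 (Y = 12 - 3*(-6) = 12 + 18 = 30)
z(Q) = 4 + Q (z(Q) = (5 + Q) - 1 = 4 + Q)
(6 + Y)*z(3) = (6 + 30)*(4 + 3) = 36*7 = 252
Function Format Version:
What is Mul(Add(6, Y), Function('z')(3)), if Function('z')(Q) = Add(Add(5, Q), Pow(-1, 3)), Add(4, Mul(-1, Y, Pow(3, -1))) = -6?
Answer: 252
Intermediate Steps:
Y = 30 (Y = Add(12, Mul(-3, -6)) = Add(12, 18) = 30)
Function('z')(Q) = Add(4, Q) (Function('z')(Q) = Add(Add(5, Q), -1) = Add(4, Q))
Mul(Add(6, Y), Function('z')(3)) = Mul(Add(6, 30), Add(4, 3)) = Mul(36, 7) = 252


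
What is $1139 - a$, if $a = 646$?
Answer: $493$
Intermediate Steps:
$1139 - a = 1139 - 646 = 493$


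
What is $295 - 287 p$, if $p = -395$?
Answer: $113660$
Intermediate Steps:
$295 - 287 p = 295 - -113365 = 295 + 113365 = 113660$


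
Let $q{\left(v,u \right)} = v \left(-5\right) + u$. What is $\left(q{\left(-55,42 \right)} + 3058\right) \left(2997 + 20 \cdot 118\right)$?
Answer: $18079875$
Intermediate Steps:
$q{\left(v,u \right)} = u - 5 v$ ($q{\left(v,u \right)} = - 5 v + u = u - 5 v$)
$\left(q{\left(-55,42 \right)} + 3058\right) \left(2997 + 20 \cdot 118\right) = \left(\left(42 - -275\right) + 3058\right) \left(2997 + 20 \cdot 118\right) = \left(\left(42 + 275\right) + 3058\right) \left(2997 + 2360\right) = \left(317 + 3058\right) 5357 = 3375 \cdot 5357 = 18079875$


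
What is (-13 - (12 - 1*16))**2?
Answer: 81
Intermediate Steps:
(-13 - (12 - 1*16))**2 = (-13 - (12 - 16))**2 = (-13 - 1*(-4))**2 = (-13 + 4)**2 = (-9)**2 = 81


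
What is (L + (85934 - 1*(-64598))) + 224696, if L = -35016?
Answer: 340212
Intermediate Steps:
(L + (85934 - 1*(-64598))) + 224696 = (-35016 + (85934 - 1*(-64598))) + 224696 = (-35016 + (85934 + 64598)) + 224696 = (-35016 + 150532) + 224696 = 115516 + 224696 = 340212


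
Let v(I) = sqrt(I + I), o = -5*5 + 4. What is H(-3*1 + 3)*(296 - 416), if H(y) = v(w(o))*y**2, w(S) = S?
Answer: 0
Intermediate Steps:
o = -21 (o = -25 + 4 = -21)
v(I) = sqrt(2)*sqrt(I) (v(I) = sqrt(2*I) = sqrt(2)*sqrt(I))
H(y) = I*sqrt(42)*y**2 (H(y) = (sqrt(2)*sqrt(-21))*y**2 = (sqrt(2)*(I*sqrt(21)))*y**2 = (I*sqrt(42))*y**2 = I*sqrt(42)*y**2)
H(-3*1 + 3)*(296 - 416) = (I*sqrt(42)*(-3*1 + 3)**2)*(296 - 416) = (I*sqrt(42)*(-3 + 3)**2)*(-120) = (I*sqrt(42)*0**2)*(-120) = (I*sqrt(42)*0)*(-120) = 0*(-120) = 0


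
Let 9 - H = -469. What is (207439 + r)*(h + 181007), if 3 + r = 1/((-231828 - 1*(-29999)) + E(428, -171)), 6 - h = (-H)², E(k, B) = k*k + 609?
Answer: -177603997357345/18036 ≈ -9.8472e+9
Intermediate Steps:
H = 478 (H = 9 - 1*(-469) = 9 + 469 = 478)
E(k, B) = 609 + k² (E(k, B) = k² + 609 = 609 + k²)
h = -228478 (h = 6 - (-1*478)² = 6 - 1*(-478)² = 6 - 1*228484 = 6 - 228484 = -228478)
r = -54109/18036 (r = -3 + 1/((-231828 - 1*(-29999)) + (609 + 428²)) = -3 + 1/((-231828 + 29999) + (609 + 183184)) = -3 + 1/(-201829 + 183793) = -3 + 1/(-18036) = -3 - 1/18036 = -54109/18036 ≈ -3.0001)
(207439 + r)*(h + 181007) = (207439 - 54109/18036)*(-228478 + 181007) = (3741315695/18036)*(-47471) = -177603997357345/18036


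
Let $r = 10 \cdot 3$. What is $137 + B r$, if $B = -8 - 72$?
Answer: $-2263$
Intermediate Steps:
$B = -80$ ($B = -8 - 72 = -80$)
$r = 30$
$137 + B r = 137 - 2400 = -2263$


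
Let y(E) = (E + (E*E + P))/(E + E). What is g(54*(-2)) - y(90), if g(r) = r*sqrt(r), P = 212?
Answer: -4201/90 - 648*I*sqrt(3) ≈ -46.678 - 1122.4*I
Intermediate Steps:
g(r) = r**(3/2)
y(E) = (212 + E + E**2)/(2*E) (y(E) = (E + (E*E + 212))/(E + E) = (E + (E**2 + 212))/((2*E)) = (E + (212 + E**2))*(1/(2*E)) = (212 + E + E**2)*(1/(2*E)) = (212 + E + E**2)/(2*E))
g(54*(-2)) - y(90) = (54*(-2))**(3/2) - (212 + 90*(1 + 90))/(2*90) = (-108)**(3/2) - (212 + 90*91)/(2*90) = -648*I*sqrt(3) - (212 + 8190)/(2*90) = -648*I*sqrt(3) - 8402/(2*90) = -648*I*sqrt(3) - 1*4201/90 = -648*I*sqrt(3) - 4201/90 = -4201/90 - 648*I*sqrt(3)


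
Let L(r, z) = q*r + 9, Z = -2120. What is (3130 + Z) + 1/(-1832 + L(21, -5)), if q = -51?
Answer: 2922939/2894 ≈ 1010.0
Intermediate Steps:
L(r, z) = 9 - 51*r (L(r, z) = -51*r + 9 = 9 - 51*r)
(3130 + Z) + 1/(-1832 + L(21, -5)) = (3130 - 2120) + 1/(-1832 + (9 - 51*21)) = 1010 + 1/(-1832 + (9 - 1071)) = 1010 + 1/(-1832 - 1062) = 1010 + 1/(-2894) = 1010 - 1/2894 = 2922939/2894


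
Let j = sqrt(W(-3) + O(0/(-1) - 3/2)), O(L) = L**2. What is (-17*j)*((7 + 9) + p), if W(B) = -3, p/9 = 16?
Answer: -1360*I*sqrt(3) ≈ -2355.6*I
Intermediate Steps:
p = 144 (p = 9*16 = 144)
j = I*sqrt(3)/2 (j = sqrt(-3 + (0/(-1) - 3/2)**2) = sqrt(-3 + (0*(-1) - 3*1/2)**2) = sqrt(-3 + (0 - 3/2)**2) = sqrt(-3 + (-3/2)**2) = sqrt(-3 + 9/4) = sqrt(-3/4) = I*sqrt(3)/2 ≈ 0.86602*I)
(-17*j)*((7 + 9) + p) = (-17*I*sqrt(3)/2)*((7 + 9) + 144) = (-17*I*sqrt(3)/2)*(16 + 144) = -17*I*sqrt(3)/2*160 = -1360*I*sqrt(3)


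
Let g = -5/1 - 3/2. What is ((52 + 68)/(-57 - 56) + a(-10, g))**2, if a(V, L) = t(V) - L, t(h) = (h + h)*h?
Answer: 2155652041/51076 ≈ 42205.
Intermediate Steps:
t(h) = 2*h**2 (t(h) = (2*h)*h = 2*h**2)
g = -13/2 (g = -5*1 - 3*1/2 = -5 - 3/2 = -13/2 ≈ -6.5000)
a(V, L) = -L + 2*V**2 (a(V, L) = 2*V**2 - L = -L + 2*V**2)
((52 + 68)/(-57 - 56) + a(-10, g))**2 = ((52 + 68)/(-57 - 56) + (-1*(-13/2) + 2*(-10)**2))**2 = (120/(-113) + (13/2 + 2*100))**2 = (120*(-1/113) + (13/2 + 200))**2 = (-120/113 + 413/2)**2 = (46429/226)**2 = 2155652041/51076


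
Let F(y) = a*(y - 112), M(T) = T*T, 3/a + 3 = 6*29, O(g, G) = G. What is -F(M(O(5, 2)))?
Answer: 36/19 ≈ 1.8947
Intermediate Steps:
a = 1/57 (a = 3/(-3 + 6*29) = 3/(-3 + 174) = 3/171 = 3*(1/171) = 1/57 ≈ 0.017544)
M(T) = T²
F(y) = -112/57 + y/57 (F(y) = (y - 112)/57 = (-112 + y)/57 = -112/57 + y/57)
-F(M(O(5, 2))) = -(-112/57 + (1/57)*2²) = -(-112/57 + (1/57)*4) = -(-112/57 + 4/57) = -1*(-36/19) = 36/19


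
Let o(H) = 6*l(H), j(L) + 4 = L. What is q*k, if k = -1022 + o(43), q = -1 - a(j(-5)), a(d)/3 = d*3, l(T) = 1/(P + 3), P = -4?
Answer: -82240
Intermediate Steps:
l(T) = -1 (l(T) = 1/(-4 + 3) = 1/(-1) = -1)
j(L) = -4 + L
a(d) = 9*d (a(d) = 3*(d*3) = 3*(3*d) = 9*d)
o(H) = -6 (o(H) = 6*(-1) = -6)
q = 80 (q = -1 - 9*(-4 - 5) = -1 - 9*(-9) = -1 - 1*(-81) = -1 + 81 = 80)
k = -1028 (k = -1022 - 6 = -1028)
q*k = 80*(-1028) = -82240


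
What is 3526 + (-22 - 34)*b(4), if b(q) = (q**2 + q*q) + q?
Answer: 1510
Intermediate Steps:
b(q) = q + 2*q**2 (b(q) = (q**2 + q**2) + q = 2*q**2 + q = q + 2*q**2)
3526 + (-22 - 34)*b(4) = 3526 + (-22 - 34)*(4*(1 + 2*4)) = 3526 - 224*(1 + 8) = 3526 - 224*9 = 3526 - 56*36 = 3526 - 2016 = 1510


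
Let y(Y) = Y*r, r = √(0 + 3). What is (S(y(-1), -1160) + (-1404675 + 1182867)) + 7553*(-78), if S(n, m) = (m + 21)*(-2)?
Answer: -808664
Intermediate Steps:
r = √3 ≈ 1.7320
y(Y) = Y*√3
S(n, m) = -42 - 2*m (S(n, m) = (21 + m)*(-2) = -42 - 2*m)
(S(y(-1), -1160) + (-1404675 + 1182867)) + 7553*(-78) = ((-42 - 2*(-1160)) + (-1404675 + 1182867)) + 7553*(-78) = ((-42 + 2320) - 221808) - 589134 = (2278 - 221808) - 589134 = -219530 - 589134 = -808664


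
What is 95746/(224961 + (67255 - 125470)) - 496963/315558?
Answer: -8775529355/8769672378 ≈ -1.0007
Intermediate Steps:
95746/(224961 + (67255 - 125470)) - 496963/315558 = 95746/(224961 - 58215) - 496963*1/315558 = 95746/166746 - 496963/315558 = 95746*(1/166746) - 496963/315558 = 47873/83373 - 496963/315558 = -8775529355/8769672378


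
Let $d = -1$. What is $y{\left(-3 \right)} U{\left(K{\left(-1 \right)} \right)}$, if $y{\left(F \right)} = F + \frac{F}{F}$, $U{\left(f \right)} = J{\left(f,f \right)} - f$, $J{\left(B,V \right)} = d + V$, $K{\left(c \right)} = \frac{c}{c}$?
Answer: $2$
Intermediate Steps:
$K{\left(c \right)} = 1$
$J{\left(B,V \right)} = -1 + V$
$U{\left(f \right)} = -1$ ($U{\left(f \right)} = \left(-1 + f\right) - f = -1$)
$y{\left(F \right)} = 1 + F$ ($y{\left(F \right)} = F + 1 = 1 + F$)
$y{\left(-3 \right)} U{\left(K{\left(-1 \right)} \right)} = \left(1 - 3\right) \left(-1\right) = \left(-2\right) \left(-1\right) = 2$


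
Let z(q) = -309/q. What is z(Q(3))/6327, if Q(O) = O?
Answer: -103/6327 ≈ -0.016279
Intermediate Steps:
z(Q(3))/6327 = -309/3/6327 = -309*⅓*(1/6327) = -103*1/6327 = -103/6327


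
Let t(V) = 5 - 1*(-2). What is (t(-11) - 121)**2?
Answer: 12996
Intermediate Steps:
t(V) = 7 (t(V) = 5 + 2 = 7)
(t(-11) - 121)**2 = (7 - 121)**2 = (-114)**2 = 12996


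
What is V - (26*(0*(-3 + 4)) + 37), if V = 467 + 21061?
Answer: 21491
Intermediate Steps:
V = 21528
V - (26*(0*(-3 + 4)) + 37) = 21528 - (26*(0*(-3 + 4)) + 37) = 21528 - (26*(0*1) + 37) = 21528 - (26*0 + 37) = 21528 - (0 + 37) = 21528 - 1*37 = 21528 - 37 = 21491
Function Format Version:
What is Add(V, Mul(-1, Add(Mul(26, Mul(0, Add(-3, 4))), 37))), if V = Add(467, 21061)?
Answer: 21491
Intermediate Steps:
V = 21528
Add(V, Mul(-1, Add(Mul(26, Mul(0, Add(-3, 4))), 37))) = Add(21528, Mul(-1, Add(Mul(26, Mul(0, Add(-3, 4))), 37))) = Add(21528, Mul(-1, Add(Mul(26, Mul(0, 1)), 37))) = Add(21528, Mul(-1, Add(Mul(26, 0), 37))) = Add(21528, Mul(-1, Add(0, 37))) = Add(21528, Mul(-1, 37)) = Add(21528, -37) = 21491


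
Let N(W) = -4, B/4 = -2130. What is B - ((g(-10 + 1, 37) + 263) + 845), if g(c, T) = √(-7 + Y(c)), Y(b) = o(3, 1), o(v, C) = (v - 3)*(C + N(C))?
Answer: -9628 - I*√7 ≈ -9628.0 - 2.6458*I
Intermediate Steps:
B = -8520 (B = 4*(-2130) = -8520)
o(v, C) = (-4 + C)*(-3 + v) (o(v, C) = (v - 3)*(C - 4) = (-3 + v)*(-4 + C) = (-4 + C)*(-3 + v))
Y(b) = 0 (Y(b) = 12 - 4*3 - 3*1 + 1*3 = 12 - 12 - 3 + 3 = 0)
g(c, T) = I*√7 (g(c, T) = √(-7 + 0) = √(-7) = I*√7)
B - ((g(-10 + 1, 37) + 263) + 845) = -8520 - ((I*√7 + 263) + 845) = -8520 - ((263 + I*√7) + 845) = -8520 - (1108 + I*√7) = -8520 + (-1108 - I*√7) = -9628 - I*√7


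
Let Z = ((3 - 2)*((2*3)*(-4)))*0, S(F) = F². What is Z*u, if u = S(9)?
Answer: 0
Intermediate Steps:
Z = 0 (Z = (1*(6*(-4)))*0 = (1*(-24))*0 = -24*0 = 0)
u = 81 (u = 9² = 81)
Z*u = 0*81 = 0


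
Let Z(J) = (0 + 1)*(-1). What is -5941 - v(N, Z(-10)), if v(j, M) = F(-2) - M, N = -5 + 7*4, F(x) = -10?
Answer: -5932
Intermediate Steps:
Z(J) = -1 (Z(J) = 1*(-1) = -1)
N = 23 (N = -5 + 28 = 23)
v(j, M) = -10 - M
-5941 - v(N, Z(-10)) = -5941 - (-10 - 1*(-1)) = -5941 - (-10 + 1) = -5941 - 1*(-9) = -5941 + 9 = -5932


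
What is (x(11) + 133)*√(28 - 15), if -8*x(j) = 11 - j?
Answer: 133*√13 ≈ 479.54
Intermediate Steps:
x(j) = -11/8 + j/8 (x(j) = -(11 - j)/8 = -11/8 + j/8)
(x(11) + 133)*√(28 - 15) = ((-11/8 + (⅛)*11) + 133)*√(28 - 15) = ((-11/8 + 11/8) + 133)*√13 = (0 + 133)*√13 = 133*√13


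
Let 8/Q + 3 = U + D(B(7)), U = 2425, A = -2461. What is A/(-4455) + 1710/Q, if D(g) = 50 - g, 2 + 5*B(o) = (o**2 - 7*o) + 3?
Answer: 9415157839/17820 ≈ 5.2835e+5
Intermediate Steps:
B(o) = 1/5 - 7*o/5 + o**2/5 (B(o) = -2/5 + ((o**2 - 7*o) + 3)/5 = -2/5 + (3 + o**2 - 7*o)/5 = -2/5 + (3/5 - 7*o/5 + o**2/5) = 1/5 - 7*o/5 + o**2/5)
Q = 40/12359 (Q = 8/(-3 + (2425 + (50 - (1/5 - 7/5*7 + (1/5)*7**2)))) = 8/(-3 + (2425 + (50 - (1/5 - 49/5 + (1/5)*49)))) = 8/(-3 + (2425 + (50 - (1/5 - 49/5 + 49/5)))) = 8/(-3 + (2425 + (50 - 1*1/5))) = 8/(-3 + (2425 + (50 - 1/5))) = 8/(-3 + (2425 + 249/5)) = 8/(-3 + 12374/5) = 8/(12359/5) = 8*(5/12359) = 40/12359 ≈ 0.0032365)
A/(-4455) + 1710/Q = -2461/(-4455) + 1710/(40/12359) = -2461*(-1/4455) + 1710*(12359/40) = 2461/4455 + 2113389/4 = 9415157839/17820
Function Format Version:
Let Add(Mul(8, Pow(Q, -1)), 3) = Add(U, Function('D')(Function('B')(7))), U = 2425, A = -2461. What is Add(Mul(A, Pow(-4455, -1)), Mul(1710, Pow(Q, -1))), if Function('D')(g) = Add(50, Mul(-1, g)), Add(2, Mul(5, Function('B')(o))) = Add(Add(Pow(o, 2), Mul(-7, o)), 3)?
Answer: Rational(9415157839, 17820) ≈ 5.2835e+5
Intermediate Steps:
Function('B')(o) = Add(Rational(1, 5), Mul(Rational(-7, 5), o), Mul(Rational(1, 5), Pow(o, 2))) (Function('B')(o) = Add(Rational(-2, 5), Mul(Rational(1, 5), Add(Add(Pow(o, 2), Mul(-7, o)), 3))) = Add(Rational(-2, 5), Mul(Rational(1, 5), Add(3, Pow(o, 2), Mul(-7, o)))) = Add(Rational(-2, 5), Add(Rational(3, 5), Mul(Rational(-7, 5), o), Mul(Rational(1, 5), Pow(o, 2)))) = Add(Rational(1, 5), Mul(Rational(-7, 5), o), Mul(Rational(1, 5), Pow(o, 2))))
Q = Rational(40, 12359) (Q = Mul(8, Pow(Add(-3, Add(2425, Add(50, Mul(-1, Add(Rational(1, 5), Mul(Rational(-7, 5), 7), Mul(Rational(1, 5), Pow(7, 2))))))), -1)) = Mul(8, Pow(Add(-3, Add(2425, Add(50, Mul(-1, Add(Rational(1, 5), Rational(-49, 5), Mul(Rational(1, 5), 49)))))), -1)) = Mul(8, Pow(Add(-3, Add(2425, Add(50, Mul(-1, Add(Rational(1, 5), Rational(-49, 5), Rational(49, 5)))))), -1)) = Mul(8, Pow(Add(-3, Add(2425, Add(50, Mul(-1, Rational(1, 5))))), -1)) = Mul(8, Pow(Add(-3, Add(2425, Add(50, Rational(-1, 5)))), -1)) = Mul(8, Pow(Add(-3, Add(2425, Rational(249, 5))), -1)) = Mul(8, Pow(Add(-3, Rational(12374, 5)), -1)) = Mul(8, Pow(Rational(12359, 5), -1)) = Mul(8, Rational(5, 12359)) = Rational(40, 12359) ≈ 0.0032365)
Add(Mul(A, Pow(-4455, -1)), Mul(1710, Pow(Q, -1))) = Add(Mul(-2461, Pow(-4455, -1)), Mul(1710, Pow(Rational(40, 12359), -1))) = Add(Mul(-2461, Rational(-1, 4455)), Mul(1710, Rational(12359, 40))) = Add(Rational(2461, 4455), Rational(2113389, 4)) = Rational(9415157839, 17820)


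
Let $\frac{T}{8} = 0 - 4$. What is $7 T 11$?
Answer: $-2464$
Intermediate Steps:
$T = -32$ ($T = 8 \left(0 - 4\right) = 8 \left(-4\right) = -32$)
$7 T 11 = 7 \left(-32\right) 11 = \left(-224\right) 11 = -2464$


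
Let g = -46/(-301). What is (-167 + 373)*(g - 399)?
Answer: -24730918/301 ≈ -82163.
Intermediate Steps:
g = 46/301 (g = -46*(-1/301) = 46/301 ≈ 0.15282)
(-167 + 373)*(g - 399) = (-167 + 373)*(46/301 - 399) = 206*(-120053/301) = -24730918/301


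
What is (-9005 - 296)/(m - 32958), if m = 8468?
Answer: 9301/24490 ≈ 0.37979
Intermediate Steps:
(-9005 - 296)/(m - 32958) = (-9005 - 296)/(8468 - 32958) = -9301/(-24490) = -9301*(-1/24490) = 9301/24490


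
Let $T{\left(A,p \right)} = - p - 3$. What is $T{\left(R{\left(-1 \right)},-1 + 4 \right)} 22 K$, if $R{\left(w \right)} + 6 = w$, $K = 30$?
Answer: $-3960$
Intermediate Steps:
$R{\left(w \right)} = -6 + w$
$T{\left(A,p \right)} = -3 - p$
$T{\left(R{\left(-1 \right)},-1 + 4 \right)} 22 K = \left(-3 - \left(-1 + 4\right)\right) 22 \cdot 30 = \left(-3 - 3\right) 22 \cdot 30 = \left(-6\right) 22 \cdot 30 = \left(-132\right) 30 = -3960$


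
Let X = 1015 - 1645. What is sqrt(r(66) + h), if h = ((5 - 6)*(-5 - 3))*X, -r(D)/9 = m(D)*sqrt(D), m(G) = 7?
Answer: 3*sqrt(-560 - 7*sqrt(66)) ≈ 74.51*I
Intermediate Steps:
X = -630
r(D) = -63*sqrt(D)
h = -5040 (h = ((5 - 6)*(-5 - 3))*(-630) = -1*(-8)*(-630) = 8*(-630) = -5040)
sqrt(r(66) + h) = sqrt(-63*sqrt(66) - 5040) = sqrt(-5040 - 63*sqrt(66))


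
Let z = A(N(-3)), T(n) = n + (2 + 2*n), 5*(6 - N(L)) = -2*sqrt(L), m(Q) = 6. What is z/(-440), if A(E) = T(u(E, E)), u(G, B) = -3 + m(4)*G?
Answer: -101/440 - 9*I*sqrt(3)/550 ≈ -0.22955 - 0.028343*I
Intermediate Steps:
u(G, B) = -3 + 6*G
N(L) = 6 + 2*sqrt(L)/5 (N(L) = 6 - (-2)*sqrt(L)/5 = 6 + 2*sqrt(L)/5)
T(n) = 2 + 3*n
A(E) = -7 + 18*E (A(E) = 2 + 3*(-3 + 6*E) = 2 + (-9 + 18*E) = -7 + 18*E)
z = 101 + 36*I*sqrt(3)/5 (z = -7 + 18*(6 + 2*sqrt(-3)/5) = -7 + 18*(6 + 2*(I*sqrt(3))/5) = -7 + 18*(6 + 2*I*sqrt(3)/5) = -7 + (108 + 36*I*sqrt(3)/5) = 101 + 36*I*sqrt(3)/5 ≈ 101.0 + 12.471*I)
z/(-440) = (101 + 36*I*sqrt(3)/5)/(-440) = (101 + 36*I*sqrt(3)/5)*(-1/440) = -101/440 - 9*I*sqrt(3)/550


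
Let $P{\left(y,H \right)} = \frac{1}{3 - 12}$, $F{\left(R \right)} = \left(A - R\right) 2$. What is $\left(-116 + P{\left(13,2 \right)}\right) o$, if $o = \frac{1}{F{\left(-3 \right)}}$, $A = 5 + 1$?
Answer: $- \frac{1045}{162} \approx -6.4506$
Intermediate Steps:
$A = 6$
$F{\left(R \right)} = 12 - 2 R$ ($F{\left(R \right)} = \left(6 - R\right) 2 = 12 - 2 R$)
$P{\left(y,H \right)} = - \frac{1}{9}$ ($P{\left(y,H \right)} = \frac{1}{-9} = - \frac{1}{9}$)
$o = \frac{1}{18}$ ($o = \frac{1}{12 - -6} = \frac{1}{12 + 6} = \frac{1}{18} \approx 0.055556$)
$\left(-116 + P{\left(13,2 \right)}\right) o = \left(-116 - \frac{1}{9}\right) \frac{1}{18} = \left(- \frac{1045}{9}\right) \frac{1}{18} = - \frac{1045}{162}$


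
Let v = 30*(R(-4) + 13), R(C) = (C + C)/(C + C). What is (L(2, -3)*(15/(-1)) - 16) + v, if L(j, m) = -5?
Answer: 479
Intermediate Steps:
R(C) = 1 (R(C) = (2*C)/((2*C)) = (2*C)*(1/(2*C)) = 1)
v = 420 (v = 30*(1 + 13) = 30*14 = 420)
(L(2, -3)*(15/(-1)) - 16) + v = (-75/(-1) - 16) + 420 = (-75*(-1) - 16) + 420 = (-5*(-15) - 16) + 420 = (75 - 16) + 420 = 59 + 420 = 479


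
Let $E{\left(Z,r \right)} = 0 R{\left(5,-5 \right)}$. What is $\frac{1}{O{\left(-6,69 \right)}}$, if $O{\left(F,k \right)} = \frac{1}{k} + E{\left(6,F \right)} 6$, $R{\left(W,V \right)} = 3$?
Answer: $69$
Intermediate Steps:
$E{\left(Z,r \right)} = 0$ ($E{\left(Z,r \right)} = 0 \cdot 3 = 0$)
$O{\left(F,k \right)} = \frac{1}{k}$ ($O{\left(F,k \right)} = \frac{1}{k} + 0 \cdot 6 = \frac{1}{k} + 0 = \frac{1}{k}$)
$\frac{1}{O{\left(-6,69 \right)}} = \frac{1}{\frac{1}{69}} = 69$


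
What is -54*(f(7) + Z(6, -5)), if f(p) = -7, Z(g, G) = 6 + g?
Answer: -270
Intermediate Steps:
-54*(f(7) + Z(6, -5)) = -54*(-7 + (6 + 6)) = -54*(-7 + 12) = -54*5 = -270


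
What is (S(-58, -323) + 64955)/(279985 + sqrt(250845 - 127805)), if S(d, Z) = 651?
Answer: 3673739182/15678295437 - 262424*sqrt(7690)/78391477185 ≈ 0.23403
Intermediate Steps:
(S(-58, -323) + 64955)/(279985 + sqrt(250845 - 127805)) = (651 + 64955)/(279985 + sqrt(250845 - 127805)) = 65606/(279985 + sqrt(123040)) = 65606/(279985 + 4*sqrt(7690))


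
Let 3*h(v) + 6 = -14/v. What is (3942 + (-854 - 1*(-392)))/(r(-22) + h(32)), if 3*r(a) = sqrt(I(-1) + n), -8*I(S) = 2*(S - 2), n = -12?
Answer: -17205120/13489 - 4008960*I*sqrt(5)/13489 ≈ -1275.5 - 664.56*I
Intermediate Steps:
I(S) = 1/2 - S/4 (I(S) = -(S - 2)/4 = -(-2 + S)/4 = -(-4 + 2*S)/8 = 1/2 - S/4)
r(a) = I*sqrt(5)/2 (r(a) = sqrt((1/2 - 1/4*(-1)) - 12)/3 = sqrt((1/2 + 1/4) - 12)/3 = sqrt(3/4 - 12)/3 = sqrt(-45/4)/3 = (3*I*sqrt(5)/2)/3 = I*sqrt(5)/2)
h(v) = -2 - 14/(3*v) (h(v) = -2 + (-14/v)/3 = -2 - 14/(3*v))
(3942 + (-854 - 1*(-392)))/(r(-22) + h(32)) = (3942 + (-854 - 1*(-392)))/(I*sqrt(5)/2 + (-2 - 14/3/32)) = (3942 + (-854 + 392))/(I*sqrt(5)/2 + (-2 - 14/3*1/32)) = (3942 - 462)/(I*sqrt(5)/2 + (-2 - 7/48)) = 3480/(I*sqrt(5)/2 - 103/48) = 3480/(-103/48 + I*sqrt(5)/2)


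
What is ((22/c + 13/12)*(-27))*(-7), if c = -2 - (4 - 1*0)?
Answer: -1953/4 ≈ -488.25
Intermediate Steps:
c = -6 (c = -2 - (4 + 0) = -2 - 1*4 = -2 - 4 = -6)
((22/c + 13/12)*(-27))*(-7) = ((22/(-6) + 13/12)*(-27))*(-7) = ((22*(-1/6) + 13*(1/12))*(-27))*(-7) = ((-11/3 + 13/12)*(-27))*(-7) = -31/12*(-27)*(-7) = (279/4)*(-7) = -1953/4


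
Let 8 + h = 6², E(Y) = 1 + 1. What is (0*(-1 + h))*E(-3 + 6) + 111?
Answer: 111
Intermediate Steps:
E(Y) = 2
h = 28 (h = -8 + 6² = -8 + 36 = 28)
(0*(-1 + h))*E(-3 + 6) + 111 = (0*(-1 + 28))*2 + 111 = (0*27)*2 + 111 = 0*2 + 111 = 0 + 111 = 111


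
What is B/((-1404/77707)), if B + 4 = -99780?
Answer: 1938478822/351 ≈ 5.5227e+6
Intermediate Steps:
B = -99784 (B = -4 - 99780 = -99784)
B/((-1404/77707)) = -99784/((-1404/77707)) = -99784/((-1404*1/77707)) = -99784/(-1404/77707) = -99784*(-77707/1404) = 1938478822/351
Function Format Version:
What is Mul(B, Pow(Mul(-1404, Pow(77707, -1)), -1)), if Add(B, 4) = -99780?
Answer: Rational(1938478822, 351) ≈ 5.5227e+6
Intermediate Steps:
B = -99784 (B = Add(-4, -99780) = -99784)
Mul(B, Pow(Mul(-1404, Pow(77707, -1)), -1)) = Mul(-99784, Pow(Mul(-1404, Pow(77707, -1)), -1)) = Mul(-99784, Pow(Mul(-1404, Rational(1, 77707)), -1)) = Mul(-99784, Pow(Rational(-1404, 77707), -1)) = Mul(-99784, Rational(-77707, 1404)) = Rational(1938478822, 351)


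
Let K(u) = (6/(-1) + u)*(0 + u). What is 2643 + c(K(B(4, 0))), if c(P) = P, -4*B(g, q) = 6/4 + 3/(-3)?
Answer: 169201/64 ≈ 2643.8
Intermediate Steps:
B(g, q) = -⅛ (B(g, q) = -(6/4 + 3/(-3))/4 = -(6*(¼) + 3*(-⅓))/4 = -(3/2 - 1)/4 = -¼*½ = -⅛)
K(u) = u*(-6 + u) (K(u) = (6*(-1) + u)*u = (-6 + u)*u = u*(-6 + u))
2643 + c(K(B(4, 0))) = 2643 - (-6 - ⅛)/8 = 2643 - ⅛*(-49/8) = 2643 + 49/64 = 169201/64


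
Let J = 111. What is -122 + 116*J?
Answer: 12754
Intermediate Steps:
-122 + 116*J = -122 + 116*111 = -122 + 12876 = 12754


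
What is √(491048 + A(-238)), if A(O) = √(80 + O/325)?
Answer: √(2074677800 + 65*√334906)/65 ≈ 700.75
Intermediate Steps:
A(O) = √(80 + O/325) (A(O) = √(80 + O*(1/325)) = √(80 + O/325))
√(491048 + A(-238)) = √(491048 + √(338000 + 13*(-238))/65) = √(491048 + √(338000 - 3094)/65) = √(491048 + √334906/65)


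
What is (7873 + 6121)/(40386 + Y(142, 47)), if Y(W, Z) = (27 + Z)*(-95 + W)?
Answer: 6997/21932 ≈ 0.31903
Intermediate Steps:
Y(W, Z) = (-95 + W)*(27 + Z)
(7873 + 6121)/(40386 + Y(142, 47)) = (7873 + 6121)/(40386 + (-2565 - 95*47 + 27*142 + 142*47)) = 13994/(40386 + (-2565 - 4465 + 3834 + 6674)) = 13994/(40386 + 3478) = 13994/43864 = 13994*(1/43864) = 6997/21932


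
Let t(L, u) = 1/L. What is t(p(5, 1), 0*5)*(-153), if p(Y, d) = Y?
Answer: -153/5 ≈ -30.600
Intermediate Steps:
t(p(5, 1), 0*5)*(-153) = -153/5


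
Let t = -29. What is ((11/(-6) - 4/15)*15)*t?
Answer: 1827/2 ≈ 913.50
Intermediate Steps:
((11/(-6) - 4/15)*15)*t = ((11/(-6) - 4/15)*15)*(-29) = ((11*(-⅙) - 4*1/15)*15)*(-29) = ((-11/6 - 4/15)*15)*(-29) = -21/10*15*(-29) = -63/2*(-29) = 1827/2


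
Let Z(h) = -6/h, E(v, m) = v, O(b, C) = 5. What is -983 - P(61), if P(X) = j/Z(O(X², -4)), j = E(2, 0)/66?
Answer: -194629/198 ≈ -982.97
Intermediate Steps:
j = 1/33 (j = 2/66 = 2*(1/66) = 1/33 ≈ 0.030303)
P(X) = -5/198 (P(X) = 1/(33*((-6/5))) = 1/(33*((-6*⅕))) = 1/(33*(-6/5)) = (1/33)*(-⅚) = -5/198)
-983 - P(61) = -983 - 1*(-5/198) = -983 + 5/198 = -194629/198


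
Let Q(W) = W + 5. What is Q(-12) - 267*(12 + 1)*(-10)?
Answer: 34703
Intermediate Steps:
Q(W) = 5 + W
Q(-12) - 267*(12 + 1)*(-10) = (5 - 12) - 267*(12 + 1)*(-10) = -7 - 3471*(-10) = -7 - 267*(-130) = -7 + 34710 = 34703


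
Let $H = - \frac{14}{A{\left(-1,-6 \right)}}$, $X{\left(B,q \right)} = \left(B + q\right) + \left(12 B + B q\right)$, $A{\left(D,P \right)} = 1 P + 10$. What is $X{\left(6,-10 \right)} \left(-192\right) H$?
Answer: $5376$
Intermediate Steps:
$A{\left(D,P \right)} = 10 + P$ ($A{\left(D,P \right)} = P + 10 = 10 + P$)
$X{\left(B,q \right)} = q + 13 B + B q$
$H = - \frac{7}{2}$ ($H = - \frac{14}{10 - 6} = - \frac{14}{4} = \left(-14\right) \frac{1}{4} = - \frac{7}{2} \approx -3.5$)
$X{\left(6,-10 \right)} \left(-192\right) H = \left(-10 + 13 \cdot 6 + 6 \left(-10\right)\right) \left(-192\right) \left(- \frac{7}{2}\right) = \left(-10 + 78 - 60\right) \left(-192\right) \left(- \frac{7}{2}\right) = 8 \left(-192\right) \left(- \frac{7}{2}\right) = \left(-1536\right) \left(- \frac{7}{2}\right) = 5376$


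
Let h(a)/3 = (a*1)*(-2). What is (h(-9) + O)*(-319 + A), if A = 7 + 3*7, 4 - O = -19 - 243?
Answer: -93120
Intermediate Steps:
O = 266 (O = 4 - (-19 - 243) = 4 - 1*(-262) = 4 + 262 = 266)
h(a) = -6*a (h(a) = 3*((a*1)*(-2)) = 3*(a*(-2)) = 3*(-2*a) = -6*a)
A = 28 (A = 7 + 21 = 28)
(h(-9) + O)*(-319 + A) = (-6*(-9) + 266)*(-319 + 28) = (54 + 266)*(-291) = 320*(-291) = -93120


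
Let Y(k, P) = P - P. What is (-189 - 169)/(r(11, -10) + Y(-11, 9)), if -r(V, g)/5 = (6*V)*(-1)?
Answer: -179/165 ≈ -1.0848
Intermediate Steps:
r(V, g) = 30*V (r(V, g) = -5*6*V*(-1) = -(-30)*V = 30*V)
Y(k, P) = 0
(-189 - 169)/(r(11, -10) + Y(-11, 9)) = (-189 - 169)/(30*11 + 0) = -358/(330 + 0) = -358/330 = -358*1/330 = -179/165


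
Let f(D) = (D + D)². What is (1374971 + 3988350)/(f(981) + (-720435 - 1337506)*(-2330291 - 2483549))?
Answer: 5363321/9906602552884 ≈ 5.4139e-7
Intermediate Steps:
f(D) = 4*D² (f(D) = (2*D)² = 4*D²)
(1374971 + 3988350)/(f(981) + (-720435 - 1337506)*(-2330291 - 2483549)) = (1374971 + 3988350)/(4*981² + (-720435 - 1337506)*(-2330291 - 2483549)) = 5363321/(4*962361 - 2057941*(-4813840)) = 5363321/(3849444 + 9906598703440) = 5363321/9906602552884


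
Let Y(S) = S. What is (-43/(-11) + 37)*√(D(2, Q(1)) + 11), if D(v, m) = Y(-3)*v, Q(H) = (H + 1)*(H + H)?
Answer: 450*√5/11 ≈ 91.475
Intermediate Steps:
Q(H) = 2*H*(1 + H) (Q(H) = (1 + H)*(2*H) = 2*H*(1 + H))
D(v, m) = -3*v
(-43/(-11) + 37)*√(D(2, Q(1)) + 11) = (-43/(-11) + 37)*√(-3*2 + 11) = (-43*(-1/11) + 37)*√(-6 + 11) = (43/11 + 37)*√5 = 450*√5/11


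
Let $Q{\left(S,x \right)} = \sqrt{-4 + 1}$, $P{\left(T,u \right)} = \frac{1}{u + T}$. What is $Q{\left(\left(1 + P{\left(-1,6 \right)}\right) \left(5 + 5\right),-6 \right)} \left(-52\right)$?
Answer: $- 52 i \sqrt{3} \approx - 90.067 i$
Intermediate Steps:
$P{\left(T,u \right)} = \frac{1}{T + u}$
$Q{\left(S,x \right)} = i \sqrt{3}$ ($Q{\left(S,x \right)} = \sqrt{-3} = i \sqrt{3}$)
$Q{\left(\left(1 + P{\left(-1,6 \right)}\right) \left(5 + 5\right),-6 \right)} \left(-52\right) = i \sqrt{3} \left(-52\right) = - 52 i \sqrt{3}$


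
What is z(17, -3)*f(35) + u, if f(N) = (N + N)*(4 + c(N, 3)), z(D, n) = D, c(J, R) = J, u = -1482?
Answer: 44928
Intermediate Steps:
f(N) = 2*N*(4 + N) (f(N) = (N + N)*(4 + N) = (2*N)*(4 + N) = 2*N*(4 + N))
z(17, -3)*f(35) + u = 17*(2*35*(4 + 35)) - 1482 = 17*(2*35*39) - 1482 = 17*2730 - 1482 = 46410 - 1482 = 44928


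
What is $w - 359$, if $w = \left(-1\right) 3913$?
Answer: $-4272$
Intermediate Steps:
$w = -3913$
$w - 359 = -3913 - 359 = -4272$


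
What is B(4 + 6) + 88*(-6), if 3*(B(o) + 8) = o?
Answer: -1598/3 ≈ -532.67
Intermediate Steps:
B(o) = -8 + o/3
B(4 + 6) + 88*(-6) = (-8 + (4 + 6)/3) + 88*(-6) = (-8 + (1/3)*10) - 528 = (-8 + 10/3) - 528 = -14/3 - 528 = -1598/3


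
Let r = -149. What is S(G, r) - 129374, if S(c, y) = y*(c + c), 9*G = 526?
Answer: -1321114/9 ≈ -1.4679e+5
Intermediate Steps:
G = 526/9 (G = (1/9)*526 = 526/9 ≈ 58.444)
S(c, y) = 2*c*y (S(c, y) = y*(2*c) = 2*c*y)
S(G, r) - 129374 = 2*(526/9)*(-149) - 129374 = -156748/9 - 129374 = -1321114/9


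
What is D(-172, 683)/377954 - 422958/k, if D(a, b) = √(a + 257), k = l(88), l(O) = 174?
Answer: -70493/29 + √85/377954 ≈ -2430.8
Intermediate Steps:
k = 174
D(a, b) = √(257 + a)
D(-172, 683)/377954 - 422958/k = √(257 - 172)/377954 - 422958/174 = √85*(1/377954) - 422958*1/174 = √85/377954 - 70493/29 = -70493/29 + √85/377954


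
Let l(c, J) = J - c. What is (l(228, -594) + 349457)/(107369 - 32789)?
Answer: 69727/14916 ≈ 4.6746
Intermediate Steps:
(l(228, -594) + 349457)/(107369 - 32789) = ((-594 - 1*228) + 349457)/(107369 - 32789) = ((-594 - 228) + 349457)/74580 = (-822 + 349457)*(1/74580) = 348635*(1/74580) = 69727/14916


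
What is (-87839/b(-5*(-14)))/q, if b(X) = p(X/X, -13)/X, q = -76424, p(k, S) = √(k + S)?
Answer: -3074365*I*√3/229272 ≈ -23.225*I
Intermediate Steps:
p(k, S) = √(S + k)
b(X) = 2*I*√3/X (b(X) = √(-13 + X/X)/X = √(-13 + 1)/X = √(-12)/X = (2*I*√3)/X = 2*I*√3/X)
(-87839/b(-5*(-14)))/q = -87839*(-35*I*√3/3)/(-76424) = -87839*(-35*I*√3/3)*(-1/76424) = -(-3074365)*I*√3/3*(-1/76424) = (3074365*I*√3/3)*(-1/76424) = -3074365*I*√3/229272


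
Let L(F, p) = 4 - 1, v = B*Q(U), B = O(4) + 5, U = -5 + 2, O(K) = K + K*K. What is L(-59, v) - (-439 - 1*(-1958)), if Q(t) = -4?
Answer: -1516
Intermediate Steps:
O(K) = K + K²
U = -3
B = 25 (B = 4*(1 + 4) + 5 = 4*5 + 5 = 20 + 5 = 25)
v = -100 (v = 25*(-4) = -100)
L(F, p) = 3
L(-59, v) - (-439 - 1*(-1958)) = 3 - (-439 - 1*(-1958)) = 3 - (-439 + 1958) = 3 - 1*1519 = 3 - 1519 = -1516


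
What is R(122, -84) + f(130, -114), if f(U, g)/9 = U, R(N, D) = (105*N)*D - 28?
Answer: -1074898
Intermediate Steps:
R(N, D) = -28 + 105*D*N (R(N, D) = 105*D*N - 28 = -28 + 105*D*N)
f(U, g) = 9*U
R(122, -84) + f(130, -114) = (-28 + 105*(-84)*122) + 9*130 = (-28 - 1076040) + 1170 = -1076068 + 1170 = -1074898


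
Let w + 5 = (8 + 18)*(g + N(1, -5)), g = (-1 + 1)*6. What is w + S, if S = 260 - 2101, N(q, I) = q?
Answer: -1820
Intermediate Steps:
g = 0 (g = 0*6 = 0)
S = -1841
w = 21 (w = -5 + (8 + 18)*(0 + 1) = -5 + 26*1 = -5 + 26 = 21)
w + S = 21 - 1841 = -1820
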